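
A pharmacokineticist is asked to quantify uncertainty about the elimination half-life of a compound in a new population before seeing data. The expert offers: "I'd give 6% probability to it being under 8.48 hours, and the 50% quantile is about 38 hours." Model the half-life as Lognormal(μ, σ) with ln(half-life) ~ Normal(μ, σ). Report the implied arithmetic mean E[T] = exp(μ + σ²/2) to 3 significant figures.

If T ~ Lognormal(μ,σ) then ln T ~ Normal(μ,σ), so the p-quantile of ln T is μ + z_p·σ.
ln(8.48) = 2.138 and ln(38) = 3.638; z_{0.06} = -1.555, z_{0.5} = 0.
σ = (3.638 − 2.138)/(0 − (-1.555)) = 0.965.
μ = 2.138 − (-1.555)·0.965 = 3.638.
E[T] = exp(μ + σ²/2) = exp(3.638 + 0.4653) = 60.5 hours.

E[T] ≈ 60.5 hours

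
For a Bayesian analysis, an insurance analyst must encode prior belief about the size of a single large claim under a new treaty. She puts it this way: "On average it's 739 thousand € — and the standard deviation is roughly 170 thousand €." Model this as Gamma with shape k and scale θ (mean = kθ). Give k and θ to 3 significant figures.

For Gamma(k, scale θ): mean = kθ, variance = kθ², so CV = 1/√k.
CV = SD/mean = 170/739 = 0.23, hence k = 1/CV² = 18.9.
Then θ = mean/k = 739/18.9 = 39.1.

k ≈ 18.9, θ ≈ 39.1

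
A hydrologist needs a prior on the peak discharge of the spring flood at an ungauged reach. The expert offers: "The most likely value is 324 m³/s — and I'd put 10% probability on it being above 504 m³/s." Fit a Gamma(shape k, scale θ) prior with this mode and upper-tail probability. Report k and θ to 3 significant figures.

Gamma(k,θ) with k>1 has mode (k−1)θ, so θ = 324/(k−1).
Need P(X < 504) = 0.9 with θ tied to k this way. Start at k = 2, θ = 324: P(X<504) ≈ 0.461.
Too low — raise k to concentrate. Iterating converges to k ≈ 10.6.
Then θ = 324/(10.6−1) ≈ 33.8.

k ≈ 10.6, θ ≈ 33.8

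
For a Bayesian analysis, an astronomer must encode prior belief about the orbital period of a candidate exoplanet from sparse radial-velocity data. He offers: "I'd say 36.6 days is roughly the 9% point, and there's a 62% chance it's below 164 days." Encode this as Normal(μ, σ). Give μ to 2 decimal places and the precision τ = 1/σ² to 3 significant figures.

For Normal(μ,σ), the p-quantile is μ + z_p·σ. Here z_{0.09} = -1.341, z_{0.62} = 0.3055.
So 36.6 = μ − 1.341σ and 164 = μ + 0.3055σ.
Subtracting: σ = (164 − 36.6)/(0.3055 − (-1.341)) = 77.39.
Then μ = 36.6 − (-1.341)·77.39 = 140.36.
Precision τ = 1/σ² = 1/77.39² = 0.000167.

μ = 140.36, τ = 0.000167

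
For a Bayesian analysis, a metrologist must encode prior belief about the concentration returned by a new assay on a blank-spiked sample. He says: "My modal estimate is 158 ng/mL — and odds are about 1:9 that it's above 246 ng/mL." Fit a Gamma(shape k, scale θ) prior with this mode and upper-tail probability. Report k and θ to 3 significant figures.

k ≈ 10.5, θ ≈ 16.6

Gamma(k,θ) with k>1 has mode (k−1)θ, so θ = 158/(k−1).
Need P(X < 246) = 0.9 with θ tied to k this way. Start at k = 2, θ = 158: P(X<246) ≈ 0.461.
Too low — raise k to concentrate. Iterating converges to k ≈ 10.5.
Then θ = 158/(10.5−1) ≈ 16.6.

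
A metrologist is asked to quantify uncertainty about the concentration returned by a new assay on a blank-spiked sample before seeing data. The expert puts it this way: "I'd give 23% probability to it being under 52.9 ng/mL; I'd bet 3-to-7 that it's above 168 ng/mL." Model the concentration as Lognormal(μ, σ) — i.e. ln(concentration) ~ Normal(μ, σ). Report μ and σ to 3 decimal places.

If T ~ Lognormal(μ,σ) then ln T ~ Normal(μ,σ), so the p-quantile of ln T is μ + z_p·σ.
ln(52.9) = 3.968 and ln(168) = 5.124; z_{0.23} = -0.7388, z_{0.7} = 0.5244.
σ = (5.124 − 3.968)/(0.5244 − (-0.7388)) = 0.915.
μ = 3.968 − (-0.7388)·0.915 = 4.644.

μ ≈ 4.644, σ ≈ 0.915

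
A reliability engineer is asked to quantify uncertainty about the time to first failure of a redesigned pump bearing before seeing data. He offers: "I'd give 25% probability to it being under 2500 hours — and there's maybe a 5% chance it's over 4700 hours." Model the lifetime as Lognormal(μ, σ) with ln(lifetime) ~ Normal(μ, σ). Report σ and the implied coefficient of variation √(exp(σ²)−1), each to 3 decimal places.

σ ≈ 0.272, CV ≈ 0.277

If T ~ Lognormal(μ,σ) then ln T ~ Normal(μ,σ), so the p-quantile of ln T is μ + z_p·σ.
ln(2500) = 7.824 and ln(4700) = 8.455; z_{0.25} = -0.6745, z_{0.95} = 1.645.
σ = (8.455 − 7.824)/(1.645 − (-0.6745)) = 0.272.
μ = 7.824 − (-0.6745)·0.272 = 8.008.
CV = √(exp(σ²)−1) = √(exp(0.0741)−1) = 0.277.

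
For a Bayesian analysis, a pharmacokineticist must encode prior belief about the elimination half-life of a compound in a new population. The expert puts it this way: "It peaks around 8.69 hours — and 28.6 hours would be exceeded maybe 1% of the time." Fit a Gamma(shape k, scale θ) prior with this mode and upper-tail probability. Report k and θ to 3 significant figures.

Gamma(k,θ) with k>1 has mode (k−1)θ, so θ = 8.69/(k−1).
Need P(X < 28.6) = 0.99 with θ tied to k this way. Start at k = 2, θ = 8.69: P(X<28.6) ≈ 0.840.
Too low — raise k to concentrate. Iterating converges to k ≈ 4.1.
Then θ = 8.69/(4.1−1) ≈ 2.8.

k ≈ 4.1, θ ≈ 2.8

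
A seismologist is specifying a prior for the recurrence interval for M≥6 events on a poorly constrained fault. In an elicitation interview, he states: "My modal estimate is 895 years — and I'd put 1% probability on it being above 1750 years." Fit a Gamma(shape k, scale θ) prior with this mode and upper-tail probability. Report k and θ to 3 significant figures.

k ≈ 12, θ ≈ 81.6

Gamma(k,θ) with k>1 has mode (k−1)θ, so θ = 895/(k−1).
Need P(X < 1750) = 0.99 with θ tied to k this way. Start at k = 2, θ = 895: P(X<1750) ≈ 0.582.
Too low — raise k to concentrate. Iterating converges to k ≈ 12.
Then θ = 895/(12−1) ≈ 81.6.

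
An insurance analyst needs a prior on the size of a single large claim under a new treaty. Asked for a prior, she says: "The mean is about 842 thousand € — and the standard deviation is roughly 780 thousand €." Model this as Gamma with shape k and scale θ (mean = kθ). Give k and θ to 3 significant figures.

k ≈ 1.17, θ ≈ 723

For Gamma(k, scale θ): mean = kθ, variance = kθ², so CV = 1/√k.
CV = SD/mean = 780/842 = 0.9264, hence k = 1/CV² = 1.17.
Then θ = mean/k = 842/1.17 = 723.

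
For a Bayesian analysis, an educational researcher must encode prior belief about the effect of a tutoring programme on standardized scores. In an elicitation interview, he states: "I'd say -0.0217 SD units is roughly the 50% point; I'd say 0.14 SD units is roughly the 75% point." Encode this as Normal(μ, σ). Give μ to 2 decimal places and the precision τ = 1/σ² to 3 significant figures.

For Normal(μ,σ), the p-quantile is μ + z_p·σ. Here z_{0.5} = 0, z_{0.75} = 0.6745.
So -0.0217 = μ + 0σ and 0.14 = μ + 0.6745σ.
Subtracting: σ = (0.14 − -0.0217)/(0.6745 − (0)) = 0.24.
Then μ = -0.0217 − (0)·0.24 = -0.02.
Precision τ = 1/σ² = 1/0.2397² = 17.4.

μ = -0.02, τ = 17.4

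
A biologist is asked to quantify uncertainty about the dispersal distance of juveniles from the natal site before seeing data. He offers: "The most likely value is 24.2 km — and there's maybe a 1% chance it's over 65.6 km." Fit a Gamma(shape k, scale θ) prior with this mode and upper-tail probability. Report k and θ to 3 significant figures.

Gamma(k,θ) with k>1 has mode (k−1)θ, so θ = 24.2/(k−1).
Need P(X < 65.6) = 0.99 with θ tied to k this way. Start at k = 2, θ = 24.2: P(X<65.6) ≈ 0.753.
Too low — raise k to concentrate. Iterating converges to k ≈ 5.64.
Then θ = 24.2/(5.64−1) ≈ 5.22.

k ≈ 5.64, θ ≈ 5.22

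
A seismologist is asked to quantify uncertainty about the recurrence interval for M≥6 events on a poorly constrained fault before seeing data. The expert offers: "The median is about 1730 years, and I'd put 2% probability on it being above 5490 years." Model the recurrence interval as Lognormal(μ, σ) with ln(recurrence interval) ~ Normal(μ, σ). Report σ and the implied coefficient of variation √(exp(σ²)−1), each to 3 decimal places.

σ ≈ 0.562, CV ≈ 0.610

If T ~ Lognormal(μ,σ) then ln T ~ Normal(μ,σ), so the p-quantile of ln T is μ + z_p·σ.
ln(1730) = 7.456 and ln(5490) = 8.611; z_{0.5} = 0, z_{0.98} = 2.054.
σ = (8.611 − 7.456)/(2.054 − (0)) = 0.562.
μ = 7.456 − (0)·0.562 = 7.456.
CV = √(exp(σ²)−1) = √(exp(0.3162)−1) = 0.610.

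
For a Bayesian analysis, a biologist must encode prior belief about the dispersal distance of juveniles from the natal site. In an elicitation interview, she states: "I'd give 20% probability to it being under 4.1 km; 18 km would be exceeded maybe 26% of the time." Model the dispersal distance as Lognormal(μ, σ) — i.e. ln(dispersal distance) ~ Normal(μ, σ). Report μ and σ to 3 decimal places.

μ ≈ 2.249, σ ≈ 0.996

If T ~ Lognormal(μ,σ) then ln T ~ Normal(μ,σ), so the p-quantile of ln T is μ + z_p·σ.
ln(4.1) = 1.411 and ln(18) = 2.89; z_{0.2} = -0.8416, z_{0.74} = 0.6433.
σ = (2.89 − 1.411)/(0.6433 − (-0.8416)) = 0.996.
μ = 1.411 − (-0.8416)·0.996 = 2.249.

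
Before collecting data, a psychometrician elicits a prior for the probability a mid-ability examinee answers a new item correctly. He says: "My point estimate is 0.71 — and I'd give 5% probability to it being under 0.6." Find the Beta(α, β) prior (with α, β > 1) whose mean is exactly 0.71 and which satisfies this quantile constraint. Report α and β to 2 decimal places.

With mean 0.71 fixed, write α = 0.71s, β = 0.29s where s = α+β.
Need P(θ < 0.6) = 0.05 under Beta(0.71s, 0.29s). Normal approximation: (q−m)/√(m(1−m)/s) ≈ z_{0.05} = -1.64, so s ≈ 0.71·0.29·(-1.64)²/(0.6−0.71)² = 46.0.
At s = 46.0: P(θ<0.6) ≈ 0.056. Adjusting to match 0.05 gives s ≈ 49.34.
So α = 0.71·49.34 ≈ 35.03, β = 0.29·49.34 ≈ 14.31.

α ≈ 35.03, β ≈ 14.31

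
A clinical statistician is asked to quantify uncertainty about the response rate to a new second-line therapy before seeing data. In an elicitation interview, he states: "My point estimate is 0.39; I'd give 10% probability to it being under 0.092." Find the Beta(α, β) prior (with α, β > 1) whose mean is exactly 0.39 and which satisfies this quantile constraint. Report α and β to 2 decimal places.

α ≈ 1.30, β ≈ 2.03

With mean 0.39 fixed, write α = 0.39s, β = 0.61s where s = α+β.
Need P(θ < 0.092) = 0.1 under Beta(0.39s, 0.61s). Normal approximation: (q−m)/√(m(1−m)/s) ≈ z_{0.1} = -1.28, so s ≈ 0.39·0.61·(-1.28)²/(0.092−0.39)² = 4.4.
At s = 4.4: P(θ<0.092) ≈ 0.064. Adjusting to match 0.1 gives s ≈ 3.33.
So α = 0.39·3.33 ≈ 1.30, β = 0.61·3.33 ≈ 2.03.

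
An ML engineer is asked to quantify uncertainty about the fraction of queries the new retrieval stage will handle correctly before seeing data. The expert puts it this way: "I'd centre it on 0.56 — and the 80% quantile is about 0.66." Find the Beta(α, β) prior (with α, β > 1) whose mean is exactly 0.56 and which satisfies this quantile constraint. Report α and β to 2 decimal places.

α ≈ 9.96, β ≈ 7.82

With mean 0.56 fixed, write α = 0.56s, β = 0.44s where s = α+β.
Need P(θ < 0.66) = 0.8 under Beta(0.56s, 0.44s). Normal approximation: (q−m)/√(m(1−m)/s) ≈ z_{0.8} = 0.842, so s ≈ 0.56·0.44·(0.842)²/(0.66−0.56)² = 17.5.
At s = 17.5: P(θ<0.66) ≈ 0.798. Adjusting to match 0.8 gives s ≈ 17.78.
So α = 0.56·17.78 ≈ 9.96, β = 0.44·17.78 ≈ 7.82.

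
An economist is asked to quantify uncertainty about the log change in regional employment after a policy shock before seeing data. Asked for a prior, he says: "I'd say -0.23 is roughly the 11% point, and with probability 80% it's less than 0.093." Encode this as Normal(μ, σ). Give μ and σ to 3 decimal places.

For Normal(μ,σ), the p-quantile is μ + z_p·σ. Here z_{0.11} = -1.227, z_{0.8} = 0.8416.
So -0.23 = μ − 1.227σ and 0.093 = μ + 0.8416σ.
Subtracting: σ = (0.093 − -0.23)/(0.8416 − (-1.227)) = 0.156.
Then μ = -0.23 − (-1.227)·0.156 = -0.038.

μ = -0.038, σ = 0.156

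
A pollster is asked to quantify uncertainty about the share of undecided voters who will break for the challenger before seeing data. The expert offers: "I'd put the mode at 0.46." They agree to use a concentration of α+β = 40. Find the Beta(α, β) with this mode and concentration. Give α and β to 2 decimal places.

α = 18.48, β = 21.52

For α,β > 1 the Beta mode is (α−1)/(α+β−2). With α+β = 40, the mode is (α−1)/38.
Set (α−1)/38 = 0.46 → α = 1 + 0.46·38 = 18.48.
β = 40 − α = 21.52.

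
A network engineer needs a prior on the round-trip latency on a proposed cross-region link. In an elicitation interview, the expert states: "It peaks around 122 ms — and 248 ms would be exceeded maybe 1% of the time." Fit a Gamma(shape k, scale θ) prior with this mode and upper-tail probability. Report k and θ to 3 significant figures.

Gamma(k,θ) with k>1 has mode (k−1)θ, so θ = 122/(k−1).
Need P(X < 248) = 0.99 with θ tied to k this way. Start at k = 2, θ = 122: P(X<248) ≈ 0.603.
Too low — raise k to concentrate. Iterating converges to k ≈ 10.7.
Then θ = 122/(10.7−1) ≈ 12.5.

k ≈ 10.7, θ ≈ 12.5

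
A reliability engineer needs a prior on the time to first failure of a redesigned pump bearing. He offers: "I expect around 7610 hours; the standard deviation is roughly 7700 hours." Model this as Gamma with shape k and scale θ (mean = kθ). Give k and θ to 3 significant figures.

k ≈ 0.977, θ ≈ 7790

For Gamma(k, scale θ): mean = kθ, variance = kθ², so CV = 1/√k.
CV = SD/mean = 7700/7610 = 1.012, hence k = 1/CV² = 0.977.
Then θ = mean/k = 7610/0.977 = 7790.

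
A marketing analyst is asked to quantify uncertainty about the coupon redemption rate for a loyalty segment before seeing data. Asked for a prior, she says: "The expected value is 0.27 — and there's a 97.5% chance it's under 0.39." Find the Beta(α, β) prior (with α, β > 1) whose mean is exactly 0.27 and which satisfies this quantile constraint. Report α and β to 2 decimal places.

α ≈ 15.71, β ≈ 42.47

With mean 0.27 fixed, write α = 0.27s, β = 0.73s where s = α+β.
Need P(θ < 0.39) = 0.975 under Beta(0.27s, 0.73s). Normal approximation: (q−m)/√(m(1−m)/s) ≈ z_{0.975} = 1.96, so s ≈ 0.27·0.73·(1.96)²/(0.39−0.27)² = 52.6.
At s = 52.6: P(θ<0.39) ≈ 0.969. Adjusting to match 0.975 gives s ≈ 58.17.
So α = 0.27·58.17 ≈ 15.71, β = 0.73·58.17 ≈ 42.47.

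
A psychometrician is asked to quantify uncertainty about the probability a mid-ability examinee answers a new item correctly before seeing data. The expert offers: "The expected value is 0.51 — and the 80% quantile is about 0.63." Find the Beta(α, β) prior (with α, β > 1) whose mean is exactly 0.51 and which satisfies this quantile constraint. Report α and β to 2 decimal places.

With mean 0.51 fixed, write α = 0.51s, β = 0.49s where s = α+β.
Need P(θ < 0.63) = 0.8 under Beta(0.51s, 0.49s). Normal approximation: (q−m)/√(m(1−m)/s) ≈ z_{0.8} = 0.842, so s ≈ 0.51·0.49·(0.842)²/(0.63−0.51)² = 12.3.
At s = 12.3: P(θ<0.63) ≈ 0.798. Adjusting to match 0.8 gives s ≈ 12.45.
So α = 0.51·12.45 ≈ 6.35, β = 0.49·12.45 ≈ 6.10.

α ≈ 6.35, β ≈ 6.10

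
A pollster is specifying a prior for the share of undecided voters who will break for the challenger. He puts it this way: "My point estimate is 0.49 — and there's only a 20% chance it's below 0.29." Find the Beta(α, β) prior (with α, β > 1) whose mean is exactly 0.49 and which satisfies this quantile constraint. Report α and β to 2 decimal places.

With mean 0.49 fixed, write α = 0.49s, β = 0.51s where s = α+β.
Need P(θ < 0.29) = 0.2 under Beta(0.49s, 0.51s). Normal approximation: (q−m)/√(m(1−m)/s) ≈ z_{0.2} = -0.842, so s ≈ 0.49·0.51·(-0.842)²/(0.29−0.49)² = 4.4.
At s = 4.4: P(θ<0.29) ≈ 0.203. Adjusting to match 0.2 gives s ≈ 4.54.
So α = 0.49·4.54 ≈ 2.22, β = 0.51·4.54 ≈ 2.31.

α ≈ 2.22, β ≈ 2.31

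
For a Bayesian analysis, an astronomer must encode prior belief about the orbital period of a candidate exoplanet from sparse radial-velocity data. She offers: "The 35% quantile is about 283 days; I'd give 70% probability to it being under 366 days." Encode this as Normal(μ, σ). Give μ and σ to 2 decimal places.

μ = 318.16, σ = 91.24

The p-quantile of Normal(μ,σ) is μ + z_p·σ, with z_{0.35} = -0.3853 and z_{0.7} = 0.5244.
Eliminate σ: μ = (z₂·x₁ − z₁·x₂)/(z₂ − z₁) = (0.5244·283 − (-0.3853)·366)/0.9097 = 318.16.
Then σ = (x₂ − x₁)/(z₂ − z₁) = (366 − 283)/0.9097 = 91.24.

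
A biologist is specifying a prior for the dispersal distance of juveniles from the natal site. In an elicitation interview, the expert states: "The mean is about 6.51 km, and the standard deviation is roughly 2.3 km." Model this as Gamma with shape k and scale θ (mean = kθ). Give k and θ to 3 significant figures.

k ≈ 8.01, θ ≈ 0.813

For Gamma(k, scale θ): mean = kθ, variance = kθ², so CV = 1/√k.
CV = SD/mean = 2.3/6.51 = 0.3533, hence k = 1/CV² = 8.01.
Then θ = mean/k = 6.51/8.01 = 0.813.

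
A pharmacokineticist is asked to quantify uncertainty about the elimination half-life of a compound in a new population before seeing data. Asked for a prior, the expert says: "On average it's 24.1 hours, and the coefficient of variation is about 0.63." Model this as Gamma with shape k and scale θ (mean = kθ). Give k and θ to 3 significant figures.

k ≈ 2.52, θ ≈ 9.57

For Gamma(k, scale θ): mean = kθ, variance = kθ², so CV = 1/√k.
CV = 0.63, hence k = 1/CV² = 2.52.
Then θ = mean/k = 24.1/2.52 = 9.57.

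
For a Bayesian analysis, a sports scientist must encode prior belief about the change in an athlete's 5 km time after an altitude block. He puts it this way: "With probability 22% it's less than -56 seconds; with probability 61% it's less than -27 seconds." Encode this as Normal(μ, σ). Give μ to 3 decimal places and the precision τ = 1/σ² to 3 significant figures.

For Normal(μ,σ), the p-quantile is μ + z_p·σ. Here z_{0.22} = -0.7722, z_{0.61} = 0.2793.
So -56 = μ − 0.7722σ and -27 = μ + 0.2793σ.
Subtracting: σ = (-27 − -56)/(0.2793 − (-0.7722)) = 27.579.
Then μ = -56 − (-0.7722)·27.579 = -34.703.
Precision τ = 1/σ² = 1/27.58² = 0.00131.

μ = -34.703, τ = 0.00131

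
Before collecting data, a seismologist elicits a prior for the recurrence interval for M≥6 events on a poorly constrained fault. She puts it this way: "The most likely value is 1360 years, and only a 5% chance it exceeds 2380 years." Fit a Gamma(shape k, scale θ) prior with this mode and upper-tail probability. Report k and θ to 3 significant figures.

Gamma(k,θ) with k>1 has mode (k−1)θ, so θ = 1360/(k−1).
Need P(X < 2380) = 0.95 with θ tied to k this way. Start at k = 2, θ = 1360: P(X<2380) ≈ 0.522.
Too low — raise k to concentrate. Iterating converges to k ≈ 9.91.
Then θ = 1360/(9.91−1) ≈ 153.

k ≈ 9.91, θ ≈ 153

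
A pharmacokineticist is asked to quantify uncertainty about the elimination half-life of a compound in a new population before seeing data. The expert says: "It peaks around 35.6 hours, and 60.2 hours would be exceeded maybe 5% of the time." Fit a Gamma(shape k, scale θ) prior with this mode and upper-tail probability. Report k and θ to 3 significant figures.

Gamma(k,θ) with k>1 has mode (k−1)θ, so θ = 35.6/(k−1).
Need P(X < 60.2) = 0.95 with θ tied to k this way. Start at k = 2, θ = 35.6: P(X<60.2) ≈ 0.504.
Too low — raise k to concentrate. Iterating converges to k ≈ 11.1.
Then θ = 35.6/(11.1−1) ≈ 3.52.

k ≈ 11.1, θ ≈ 3.52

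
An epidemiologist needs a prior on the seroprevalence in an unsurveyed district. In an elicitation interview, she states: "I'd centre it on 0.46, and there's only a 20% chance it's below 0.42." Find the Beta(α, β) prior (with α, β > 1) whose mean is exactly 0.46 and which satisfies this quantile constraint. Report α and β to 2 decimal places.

α ≈ 50.82, β ≈ 59.66

With mean 0.46 fixed, write α = 0.46s, β = 0.54s where s = α+β.
Need P(θ < 0.42) = 0.2 under Beta(0.46s, 0.54s). Normal approximation: (q−m)/√(m(1−m)/s) ≈ z_{0.2} = -0.842, so s ≈ 0.46·0.54·(-0.842)²/(0.42−0.46)² = 110.0.
At s = 110.0: P(θ<0.42) ≈ 0.201. Adjusting to match 0.2 gives s ≈ 110.49.
So α = 0.46·110.49 ≈ 50.82, β = 0.54·110.49 ≈ 59.66.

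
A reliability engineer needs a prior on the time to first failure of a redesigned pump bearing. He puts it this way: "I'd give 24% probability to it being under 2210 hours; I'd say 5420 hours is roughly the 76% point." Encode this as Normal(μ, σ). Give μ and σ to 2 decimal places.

For Normal(μ,σ), the p-quantile is μ + z_p·σ. Here z_{0.24} = -0.7063, z_{0.76} = 0.7063.
So 2210 = μ − 0.7063σ and 5420 = μ + 0.7063σ.
Subtracting: σ = (5420 − 2210)/(0.7063 − (-0.7063)) = 2272.40.
Then μ = 2210 − (-0.7063)·2272.40 = 3815.00.

μ = 3815.00, σ = 2272.40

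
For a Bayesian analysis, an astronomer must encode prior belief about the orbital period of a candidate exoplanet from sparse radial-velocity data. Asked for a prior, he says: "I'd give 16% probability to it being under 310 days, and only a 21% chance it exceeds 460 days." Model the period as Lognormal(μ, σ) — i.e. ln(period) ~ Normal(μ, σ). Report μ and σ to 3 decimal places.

If T ~ Lognormal(μ,σ) then ln T ~ Normal(μ,σ), so the p-quantile of ln T is μ + z_p·σ.
ln(310) = 5.737 and ln(460) = 6.131; z_{0.16} = -0.9945, z_{0.79} = 0.8064.
σ = (6.131 − 5.737)/(0.8064 − (-0.9945)) = 0.219.
μ = 5.737 − (-0.9945)·0.219 = 5.955.

μ ≈ 5.955, σ ≈ 0.219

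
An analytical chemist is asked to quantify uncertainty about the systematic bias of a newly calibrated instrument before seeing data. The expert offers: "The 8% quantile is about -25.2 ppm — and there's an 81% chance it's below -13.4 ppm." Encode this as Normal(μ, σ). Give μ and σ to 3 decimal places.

For Normal(μ,σ), the p-quantile is μ + z_p·σ. Here z_{0.08} = -1.405, z_{0.81} = 0.8779.
So -25.2 = μ − 1.405σ and -13.4 = μ + 0.8779σ.
Subtracting: σ = (-13.4 − -25.2)/(0.8779 − (-1.405)) = 5.169.
Then μ = -25.2 − (-1.405)·5.169 = -17.938.

μ = -17.938, σ = 5.169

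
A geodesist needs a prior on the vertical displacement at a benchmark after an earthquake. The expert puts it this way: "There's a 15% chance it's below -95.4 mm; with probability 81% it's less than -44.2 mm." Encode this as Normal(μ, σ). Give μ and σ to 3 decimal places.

μ = -67.680, σ = 26.746

For Normal(μ,σ), the p-quantile is μ + z_p·σ. Here z_{0.15} = -1.036, z_{0.81} = 0.8779.
So -95.4 = μ − 1.036σ and -44.2 = μ + 0.8779σ.
Subtracting: σ = (-44.2 − -95.4)/(0.8779 − (-1.036)) = 26.746.
Then μ = -95.4 − (-1.036)·26.746 = -67.680.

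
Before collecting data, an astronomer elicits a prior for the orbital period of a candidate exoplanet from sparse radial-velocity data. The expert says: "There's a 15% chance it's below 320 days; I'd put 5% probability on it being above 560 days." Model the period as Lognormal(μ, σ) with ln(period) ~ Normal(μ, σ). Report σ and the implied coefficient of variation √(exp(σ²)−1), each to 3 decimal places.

σ ≈ 0.209, CV ≈ 0.211

If T ~ Lognormal(μ,σ) then ln T ~ Normal(μ,σ), so the p-quantile of ln T is μ + z_p·σ.
ln(320) = 5.768 and ln(560) = 6.328; z_{0.15} = -1.036, z_{0.95} = 1.645.
σ = (6.328 − 5.768)/(1.645 − (-1.036)) = 0.209.
μ = 5.768 − (-1.036)·0.209 = 5.985.
CV = √(exp(σ²)−1) = √(exp(0.0436)−1) = 0.211.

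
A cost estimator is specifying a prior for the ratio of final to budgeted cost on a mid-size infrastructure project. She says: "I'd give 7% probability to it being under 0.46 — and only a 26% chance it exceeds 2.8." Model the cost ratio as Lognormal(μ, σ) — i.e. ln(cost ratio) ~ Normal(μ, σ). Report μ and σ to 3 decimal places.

μ ≈ 0.481, σ ≈ 0.852

If T ~ Lognormal(μ,σ) then ln T ~ Normal(μ,σ), so the p-quantile of ln T is μ + z_p·σ.
ln(0.46) = -0.7765 and ln(2.8) = 1.03; z_{0.07} = -1.476, z_{0.74} = 0.6433.
σ = (1.03 − -0.7765)/(0.6433 − (-1.476)) = 0.852.
μ = -0.7765 − (-1.476)·0.852 = 0.481.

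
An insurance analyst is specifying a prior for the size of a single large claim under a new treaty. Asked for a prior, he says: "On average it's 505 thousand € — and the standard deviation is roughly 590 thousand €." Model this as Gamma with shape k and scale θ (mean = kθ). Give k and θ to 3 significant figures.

k ≈ 0.733, θ ≈ 689

For Gamma(k, scale θ): mean = kθ, variance = kθ², so CV = 1/√k.
CV = SD/mean = 590/505 = 1.168, hence k = 1/CV² = 0.733.
Then θ = mean/k = 505/0.733 = 689.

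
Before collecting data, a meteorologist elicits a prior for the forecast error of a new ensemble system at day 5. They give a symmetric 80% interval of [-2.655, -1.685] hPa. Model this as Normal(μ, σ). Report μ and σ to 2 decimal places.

μ = -2.17, σ = 0.38

A symmetric 80% interval runs μ ± z·σ with z = 1.282.
Half-width = 0.485, so σ = 0.485/1.282 = 0.38.
μ is the interval midpoint, -2.17.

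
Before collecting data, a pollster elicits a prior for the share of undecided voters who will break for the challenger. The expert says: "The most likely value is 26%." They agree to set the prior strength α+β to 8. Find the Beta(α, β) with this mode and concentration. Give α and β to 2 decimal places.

For α,β > 1 the Beta mode is (α−1)/(α+β−2). With α+β = 8, the mode is (α−1)/6.
Set (α−1)/6 = 0.26 → α = 1 + 0.26·6 = 2.56.
β = 8 − α = 5.44.

α = 2.56, β = 5.44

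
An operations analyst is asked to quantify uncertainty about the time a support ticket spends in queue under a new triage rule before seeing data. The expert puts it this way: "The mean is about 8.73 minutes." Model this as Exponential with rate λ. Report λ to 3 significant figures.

λ ≈ 0.115

Exponential mean = 1/λ, so λ = 1/8.73 = 0.115.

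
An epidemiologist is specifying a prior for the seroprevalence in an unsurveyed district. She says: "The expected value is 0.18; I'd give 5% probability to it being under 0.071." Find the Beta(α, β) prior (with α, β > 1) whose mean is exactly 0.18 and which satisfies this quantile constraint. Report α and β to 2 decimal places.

With mean 0.18 fixed, write α = 0.18s, β = 0.82s where s = α+β.
Need P(θ < 0.071) = 0.05 under Beta(0.18s, 0.82s). Normal approximation: (q−m)/√(m(1−m)/s) ≈ z_{0.05} = -1.64, so s ≈ 0.18·0.82·(-1.64)²/(0.071−0.18)² = 33.6.
At s = 33.6: P(θ<0.071) ≈ 0.024. Adjusting to match 0.05 gives s ≈ 24.34.
So α = 0.18·24.34 ≈ 4.38, β = 0.82·24.34 ≈ 19.96.

α ≈ 4.38, β ≈ 19.96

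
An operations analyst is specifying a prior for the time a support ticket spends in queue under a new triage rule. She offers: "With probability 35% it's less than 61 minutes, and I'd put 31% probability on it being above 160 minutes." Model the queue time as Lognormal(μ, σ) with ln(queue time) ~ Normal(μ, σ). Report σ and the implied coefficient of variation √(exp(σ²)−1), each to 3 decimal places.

If T ~ Lognormal(μ,σ) then ln T ~ Normal(μ,σ), so the p-quantile of ln T is μ + z_p·σ.
ln(61) = 4.111 and ln(160) = 5.075; z_{0.35} = -0.3853, z_{0.69} = 0.4959.
σ = (5.075 − 4.111)/(0.4959 − (-0.3853)) = 1.094.
μ = 4.111 − (-0.3853)·1.094 = 4.533.
CV = √(exp(σ²)−1) = √(exp(1.1976)−1) = 1.521.

σ ≈ 1.094, CV ≈ 1.521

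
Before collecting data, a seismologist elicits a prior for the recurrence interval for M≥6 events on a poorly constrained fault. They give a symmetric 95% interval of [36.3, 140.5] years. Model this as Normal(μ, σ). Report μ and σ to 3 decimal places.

A symmetric 95% interval runs μ ± z·σ with z = 1.96.
Half-width = 52.1, so σ = 52.1/1.96 = 26.582.
μ is the interval midpoint, 88.400.

μ = 88.400, σ = 26.582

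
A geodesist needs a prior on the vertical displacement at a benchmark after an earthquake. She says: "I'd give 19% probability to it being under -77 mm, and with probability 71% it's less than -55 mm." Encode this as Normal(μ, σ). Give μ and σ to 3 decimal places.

μ = -63.506, σ = 15.371

For Normal(μ,σ), the p-quantile is μ + z_p·σ. Here z_{0.19} = -0.8779, z_{0.71} = 0.5534.
So -77 = μ − 0.8779σ and -55 = μ + 0.5534σ.
Subtracting: σ = (-55 − -77)/(0.5534 − (-0.8779)) = 15.371.
Then μ = -77 − (-0.8779)·15.371 = -63.506.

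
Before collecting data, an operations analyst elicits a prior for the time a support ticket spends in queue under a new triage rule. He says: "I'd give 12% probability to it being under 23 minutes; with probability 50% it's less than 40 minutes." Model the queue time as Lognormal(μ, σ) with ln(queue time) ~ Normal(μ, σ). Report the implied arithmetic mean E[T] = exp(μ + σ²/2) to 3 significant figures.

If T ~ Lognormal(μ,σ) then ln T ~ Normal(μ,σ), so the p-quantile of ln T is μ + z_p·σ.
ln(23) = 3.135 and ln(40) = 3.689; z_{0.12} = -1.175, z_{0.5} = 0.
σ = (3.689 − 3.135)/(0 − (-1.175)) = 0.471.
μ = 3.135 − (-1.175)·0.471 = 3.689.
E[T] = exp(μ + σ²/2) = exp(3.689 + 0.1109) = 44.7 minutes.

E[T] ≈ 44.7 minutes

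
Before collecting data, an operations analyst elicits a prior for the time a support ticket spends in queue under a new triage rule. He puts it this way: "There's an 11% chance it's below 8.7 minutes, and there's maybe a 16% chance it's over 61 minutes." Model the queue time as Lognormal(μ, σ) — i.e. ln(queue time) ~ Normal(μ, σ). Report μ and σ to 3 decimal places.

μ ≈ 3.239, σ ≈ 0.877

If T ~ Lognormal(μ,σ) then ln T ~ Normal(μ,σ), so the p-quantile of ln T is μ + z_p·σ.
ln(8.7) = 2.163 and ln(61) = 4.111; z_{0.11} = -1.227, z_{0.84} = 0.9945.
σ = (4.111 − 2.163)/(0.9945 − (-1.227)) = 0.877.
μ = 2.163 − (-1.227)·0.877 = 3.239.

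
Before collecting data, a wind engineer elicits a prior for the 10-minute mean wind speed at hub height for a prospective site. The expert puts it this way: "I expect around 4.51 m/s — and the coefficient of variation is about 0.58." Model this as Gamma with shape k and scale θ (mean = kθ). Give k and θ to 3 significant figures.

For Gamma(k, scale θ): mean = kθ, variance = kθ², so CV = 1/√k.
CV = 0.58, hence k = 1/CV² = 2.97.
Then θ = mean/k = 4.51/2.97 = 1.52.

k ≈ 2.97, θ ≈ 1.52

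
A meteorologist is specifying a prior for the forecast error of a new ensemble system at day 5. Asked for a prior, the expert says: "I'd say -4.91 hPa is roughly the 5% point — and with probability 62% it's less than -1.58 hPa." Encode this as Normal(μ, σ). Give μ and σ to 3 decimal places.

The p-quantile of Normal(μ,σ) is μ + z_p·σ, with z_{0.05} = -1.645 and z_{0.62} = 0.3055.
Eliminate σ: μ = (z₂·x₁ − z₁·x₂)/(z₂ − z₁) = (0.3055·-4.91 − (-1.645)·-1.58)/1.95 = -2.102.
Then σ = (x₂ − x₁)/(z₂ − z₁) = (-1.58 − -4.91)/1.95 = 1.707.

μ = -2.102, σ = 1.707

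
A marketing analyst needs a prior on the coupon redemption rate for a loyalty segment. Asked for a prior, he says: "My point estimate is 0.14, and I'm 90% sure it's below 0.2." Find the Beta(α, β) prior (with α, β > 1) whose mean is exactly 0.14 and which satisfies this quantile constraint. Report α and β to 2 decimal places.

α ≈ 8.20, β ≈ 50.37

With mean 0.14 fixed, write α = 0.14s, β = 0.86s where s = α+β.
Need P(θ < 0.2) = 0.9 under Beta(0.14s, 0.86s). Normal approximation: (q−m)/√(m(1−m)/s) ≈ z_{0.9} = 1.28, so s ≈ 0.14·0.86·(1.28)²/(0.2−0.14)² = 54.9.
At s = 54.9: P(θ<0.2) ≈ 0.894. Adjusting to match 0.9 gives s ≈ 58.56.
So α = 0.14·58.56 ≈ 8.20, β = 0.86·58.56 ≈ 50.37.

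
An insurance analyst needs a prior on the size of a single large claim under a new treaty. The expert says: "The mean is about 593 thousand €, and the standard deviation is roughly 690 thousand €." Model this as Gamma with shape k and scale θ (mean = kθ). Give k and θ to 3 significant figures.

k ≈ 0.739, θ ≈ 803

For Gamma(k, scale θ): mean = kθ, variance = kθ², so CV = 1/√k.
CV = SD/mean = 690/593 = 1.164, hence k = 1/CV² = 0.739.
Then θ = mean/k = 593/0.739 = 803.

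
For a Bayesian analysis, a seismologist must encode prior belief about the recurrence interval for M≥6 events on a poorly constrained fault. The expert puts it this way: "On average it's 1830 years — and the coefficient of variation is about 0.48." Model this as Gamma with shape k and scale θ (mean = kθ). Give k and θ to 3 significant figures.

k ≈ 4.34, θ ≈ 422

For Gamma(k, scale θ): mean = kθ, variance = kθ², so CV = 1/√k.
CV = 0.48, hence k = 1/CV² = 4.34.
Then θ = mean/k = 1830/4.34 = 422.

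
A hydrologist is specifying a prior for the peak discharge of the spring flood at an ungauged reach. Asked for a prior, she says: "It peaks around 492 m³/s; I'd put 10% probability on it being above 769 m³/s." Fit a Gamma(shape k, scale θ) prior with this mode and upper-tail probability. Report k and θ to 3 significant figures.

k ≈ 10.4, θ ≈ 52.4

Gamma(k,θ) with k>1 has mode (k−1)θ, so θ = 492/(k−1).
Need P(X < 769) = 0.9 with θ tied to k this way. Start at k = 2, θ = 492: P(X<769) ≈ 0.463.
Too low — raise k to concentrate. Iterating converges to k ≈ 10.4.
Then θ = 492/(10.4−1) ≈ 52.4.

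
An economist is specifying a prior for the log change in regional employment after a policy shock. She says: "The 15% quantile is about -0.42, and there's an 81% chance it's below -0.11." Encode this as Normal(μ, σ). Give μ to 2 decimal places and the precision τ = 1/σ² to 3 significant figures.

For Normal(μ,σ), the p-quantile is μ + z_p·σ. Here z_{0.15} = -1.036, z_{0.81} = 0.8779.
So -0.42 = μ − 1.036σ and -0.11 = μ + 0.8779σ.
Subtracting: σ = (-0.11 − -0.42)/(0.8779 − (-1.036)) = 0.16.
Then μ = -0.42 − (-1.036)·0.16 = -0.25.
Precision τ = 1/σ² = 1/0.1619² = 38.1.

μ = -0.25, τ = 38.1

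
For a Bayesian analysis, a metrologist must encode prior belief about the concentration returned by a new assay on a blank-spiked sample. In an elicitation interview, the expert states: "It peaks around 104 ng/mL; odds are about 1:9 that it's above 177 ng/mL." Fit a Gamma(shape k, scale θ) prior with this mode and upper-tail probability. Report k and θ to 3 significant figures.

Gamma(k,θ) with k>1 has mode (k−1)θ, so θ = 104/(k−1).
Need P(X < 177) = 0.9 with θ tied to k this way. Start at k = 2, θ = 104: P(X<177) ≈ 0.507.
Too low — raise k to concentrate. Iterating converges to k ≈ 7.7.
Then θ = 104/(7.7−1) ≈ 15.5.

k ≈ 7.7, θ ≈ 15.5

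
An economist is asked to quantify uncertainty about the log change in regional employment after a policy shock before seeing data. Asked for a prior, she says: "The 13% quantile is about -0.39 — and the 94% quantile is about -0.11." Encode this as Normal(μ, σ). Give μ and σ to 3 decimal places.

μ = -0.272, σ = 0.104

The p-quantile of Normal(μ,σ) is μ + z_p·σ, with z_{0.13} = -1.126 and z_{0.94} = 1.555.
Eliminate σ: μ = (z₂·x₁ − z₁·x₂)/(z₂ − z₁) = (1.555·-0.39 − (-1.126)·-0.11)/2.681 = -0.272.
Then σ = (x₂ − x₁)/(z₂ − z₁) = (-0.11 − -0.39)/2.681 = 0.104.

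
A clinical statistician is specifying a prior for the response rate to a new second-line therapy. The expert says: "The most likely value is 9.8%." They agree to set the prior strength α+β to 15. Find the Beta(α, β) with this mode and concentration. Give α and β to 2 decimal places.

For α,β > 1 the Beta mode is (α−1)/(α+β−2). With α+β = 15, the mode is (α−1)/13.
Set (α−1)/13 = 0.098 → α = 1 + 0.098·13 = 2.27.
β = 15 − α = 12.73.

α = 2.27, β = 12.73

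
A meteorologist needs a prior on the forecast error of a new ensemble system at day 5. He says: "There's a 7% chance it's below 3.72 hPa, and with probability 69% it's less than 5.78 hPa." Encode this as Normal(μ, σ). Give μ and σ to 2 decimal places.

For Normal(μ,σ), the p-quantile is μ + z_p·σ. Here z_{0.07} = -1.476, z_{0.69} = 0.4959.
So 3.72 = μ − 1.476σ and 5.78 = μ + 0.4959σ.
Subtracting: σ = (5.78 − 3.72)/(0.4959 − (-1.476)) = 1.04.
Then μ = 3.72 − (-1.476)·1.04 = 5.26.

μ = 5.26, σ = 1.04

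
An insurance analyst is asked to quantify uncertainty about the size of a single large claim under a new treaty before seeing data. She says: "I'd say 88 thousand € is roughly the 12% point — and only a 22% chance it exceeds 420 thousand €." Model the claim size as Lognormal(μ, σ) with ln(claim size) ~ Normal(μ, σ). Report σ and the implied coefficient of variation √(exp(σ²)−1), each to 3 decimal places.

σ ≈ 0.803, CV ≈ 0.951

If T ~ Lognormal(μ,σ) then ln T ~ Normal(μ,σ), so the p-quantile of ln T is μ + z_p·σ.
ln(88) = 4.477 and ln(420) = 6.04; z_{0.12} = -1.175, z_{0.78} = 0.7722.
σ = (6.04 − 4.477)/(0.7722 − (-1.175)) = 0.803.
μ = 4.477 − (-1.175)·0.803 = 5.420.
CV = √(exp(σ²)−1) = √(exp(0.6443)−1) = 0.951.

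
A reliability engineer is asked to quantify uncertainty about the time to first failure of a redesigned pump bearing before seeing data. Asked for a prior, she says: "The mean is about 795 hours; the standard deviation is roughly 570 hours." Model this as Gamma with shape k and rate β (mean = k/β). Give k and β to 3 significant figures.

k ≈ 1.95, β ≈ 0.00245

For Gamma(k, rate β): mean = k/β, variance = k/β², so CV = 1/√k.
CV = SD/mean = 570/795 = 0.717, hence k = 1/CV² = 1.95.
Then β = k/mean = 1.95/795 = 0.00245.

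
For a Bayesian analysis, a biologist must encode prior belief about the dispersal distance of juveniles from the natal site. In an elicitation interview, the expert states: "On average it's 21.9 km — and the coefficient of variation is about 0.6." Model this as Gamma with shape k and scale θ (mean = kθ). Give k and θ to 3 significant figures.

For Gamma(k, scale θ): mean = kθ, variance = kθ², so CV = 1/√k.
CV = 0.6, hence k = 1/CV² = 2.78.
Then θ = mean/k = 21.9/2.78 = 7.88.

k ≈ 2.78, θ ≈ 7.88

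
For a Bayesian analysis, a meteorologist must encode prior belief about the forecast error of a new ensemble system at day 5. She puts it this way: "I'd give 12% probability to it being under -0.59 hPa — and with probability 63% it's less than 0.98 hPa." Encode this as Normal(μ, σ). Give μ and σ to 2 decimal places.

For Normal(μ,σ), the p-quantile is μ + z_p·σ. Here z_{0.12} = -1.175, z_{0.63} = 0.3319.
So -0.59 = μ − 1.175σ and 0.98 = μ + 0.3319σ.
Subtracting: σ = (0.98 − -0.59)/(0.3319 − (-1.175)) = 1.04.
Then μ = -0.59 − (-1.175)·1.04 = 0.63.

μ = 0.63, σ = 1.04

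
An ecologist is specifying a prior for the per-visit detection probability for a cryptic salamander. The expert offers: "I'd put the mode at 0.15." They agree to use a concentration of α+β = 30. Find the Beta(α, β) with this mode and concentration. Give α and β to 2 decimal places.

For α,β > 1 the Beta mode is (α−1)/(α+β−2). With α+β = 30, the mode is (α−1)/28.
Set (α−1)/28 = 0.15 → α = 1 + 0.15·28 = 5.20.
β = 30 − α = 24.80.

α = 5.20, β = 24.80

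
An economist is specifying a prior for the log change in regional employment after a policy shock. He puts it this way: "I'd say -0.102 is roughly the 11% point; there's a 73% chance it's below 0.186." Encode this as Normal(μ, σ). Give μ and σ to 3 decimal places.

The p-quantile of Normal(μ,σ) is μ + z_p·σ, with z_{0.11} = -1.227 and z_{0.73} = 0.6128.
Eliminate σ: μ = (z₂·x₁ − z₁·x₂)/(z₂ − z₁) = (0.6128·-0.102 − (-1.227)·0.186)/1.839 = 0.090.
Then σ = (x₂ − x₁)/(z₂ − z₁) = (0.186 − -0.102)/1.839 = 0.157.

μ = 0.090, σ = 0.157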